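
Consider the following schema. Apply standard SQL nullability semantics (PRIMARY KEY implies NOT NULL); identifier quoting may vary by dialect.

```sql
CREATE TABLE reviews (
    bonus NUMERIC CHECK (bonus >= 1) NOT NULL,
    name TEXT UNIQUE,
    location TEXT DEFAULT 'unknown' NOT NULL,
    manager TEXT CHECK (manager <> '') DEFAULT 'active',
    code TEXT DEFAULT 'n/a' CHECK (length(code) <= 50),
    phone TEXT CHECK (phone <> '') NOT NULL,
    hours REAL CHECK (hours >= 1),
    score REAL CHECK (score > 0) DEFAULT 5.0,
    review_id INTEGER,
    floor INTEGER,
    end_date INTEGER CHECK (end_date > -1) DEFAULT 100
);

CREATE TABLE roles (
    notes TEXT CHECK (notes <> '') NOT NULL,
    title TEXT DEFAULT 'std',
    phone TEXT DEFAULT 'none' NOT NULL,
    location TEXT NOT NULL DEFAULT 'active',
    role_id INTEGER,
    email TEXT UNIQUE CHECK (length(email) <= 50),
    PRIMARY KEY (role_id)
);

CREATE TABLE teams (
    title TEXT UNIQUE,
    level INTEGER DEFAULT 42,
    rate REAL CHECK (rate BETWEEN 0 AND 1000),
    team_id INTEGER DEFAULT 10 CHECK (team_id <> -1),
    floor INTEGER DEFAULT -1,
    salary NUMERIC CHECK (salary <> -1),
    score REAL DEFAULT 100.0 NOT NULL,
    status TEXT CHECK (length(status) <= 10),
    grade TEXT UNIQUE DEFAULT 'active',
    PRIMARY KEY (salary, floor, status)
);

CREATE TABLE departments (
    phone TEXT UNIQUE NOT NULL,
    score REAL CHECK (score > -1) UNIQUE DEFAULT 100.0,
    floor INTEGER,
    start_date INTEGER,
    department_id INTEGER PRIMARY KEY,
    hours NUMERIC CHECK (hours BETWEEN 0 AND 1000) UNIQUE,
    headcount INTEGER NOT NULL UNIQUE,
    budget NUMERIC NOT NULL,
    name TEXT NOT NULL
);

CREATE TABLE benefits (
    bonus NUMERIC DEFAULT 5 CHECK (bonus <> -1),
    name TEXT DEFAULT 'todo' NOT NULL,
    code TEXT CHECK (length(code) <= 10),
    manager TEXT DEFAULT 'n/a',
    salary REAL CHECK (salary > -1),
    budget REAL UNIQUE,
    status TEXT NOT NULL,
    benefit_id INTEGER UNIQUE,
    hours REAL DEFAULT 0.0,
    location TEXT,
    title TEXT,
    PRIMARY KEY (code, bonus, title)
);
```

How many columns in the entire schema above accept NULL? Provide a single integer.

reviews: 8 nullable (name, manager, code, hours, score, review_id, floor, end_date — PK none and explicit NOT NULL columns excluded).
roles: 2 nullable (title, email — PK (role_id) and explicit NOT NULL columns excluded).
teams: 5 nullable (title, level, rate, team_id, grade — PK (salary, floor, status) and explicit NOT NULL columns excluded).
departments: 4 nullable (score, floor, start_date, hours — PK (department_id) and explicit NOT NULL columns excluded).
benefits: 6 nullable (manager, salary, budget, benefit_id, hours, location — PK (code, bonus, title) and explicit NOT NULL columns excluded).
Total: 8 + 2 + 5 + 4 + 6 = 25.

25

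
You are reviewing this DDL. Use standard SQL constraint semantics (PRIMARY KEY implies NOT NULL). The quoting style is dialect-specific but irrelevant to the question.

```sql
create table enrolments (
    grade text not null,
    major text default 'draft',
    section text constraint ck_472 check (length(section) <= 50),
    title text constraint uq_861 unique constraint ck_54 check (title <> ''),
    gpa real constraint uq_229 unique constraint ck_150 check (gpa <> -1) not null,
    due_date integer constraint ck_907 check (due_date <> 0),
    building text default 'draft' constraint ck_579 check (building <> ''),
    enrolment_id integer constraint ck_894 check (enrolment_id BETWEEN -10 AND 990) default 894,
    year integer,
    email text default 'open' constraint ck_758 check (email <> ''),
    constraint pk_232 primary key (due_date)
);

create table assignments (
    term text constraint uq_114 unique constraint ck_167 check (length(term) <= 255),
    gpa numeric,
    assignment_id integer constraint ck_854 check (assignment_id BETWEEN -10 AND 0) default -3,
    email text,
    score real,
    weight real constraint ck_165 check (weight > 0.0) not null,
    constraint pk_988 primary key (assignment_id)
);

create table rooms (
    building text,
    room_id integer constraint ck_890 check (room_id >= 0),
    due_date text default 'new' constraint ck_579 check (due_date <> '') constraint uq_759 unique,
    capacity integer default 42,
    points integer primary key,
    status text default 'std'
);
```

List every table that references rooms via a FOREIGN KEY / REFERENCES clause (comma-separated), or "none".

No REFERENCES clause anywhere in the schema names rooms.

none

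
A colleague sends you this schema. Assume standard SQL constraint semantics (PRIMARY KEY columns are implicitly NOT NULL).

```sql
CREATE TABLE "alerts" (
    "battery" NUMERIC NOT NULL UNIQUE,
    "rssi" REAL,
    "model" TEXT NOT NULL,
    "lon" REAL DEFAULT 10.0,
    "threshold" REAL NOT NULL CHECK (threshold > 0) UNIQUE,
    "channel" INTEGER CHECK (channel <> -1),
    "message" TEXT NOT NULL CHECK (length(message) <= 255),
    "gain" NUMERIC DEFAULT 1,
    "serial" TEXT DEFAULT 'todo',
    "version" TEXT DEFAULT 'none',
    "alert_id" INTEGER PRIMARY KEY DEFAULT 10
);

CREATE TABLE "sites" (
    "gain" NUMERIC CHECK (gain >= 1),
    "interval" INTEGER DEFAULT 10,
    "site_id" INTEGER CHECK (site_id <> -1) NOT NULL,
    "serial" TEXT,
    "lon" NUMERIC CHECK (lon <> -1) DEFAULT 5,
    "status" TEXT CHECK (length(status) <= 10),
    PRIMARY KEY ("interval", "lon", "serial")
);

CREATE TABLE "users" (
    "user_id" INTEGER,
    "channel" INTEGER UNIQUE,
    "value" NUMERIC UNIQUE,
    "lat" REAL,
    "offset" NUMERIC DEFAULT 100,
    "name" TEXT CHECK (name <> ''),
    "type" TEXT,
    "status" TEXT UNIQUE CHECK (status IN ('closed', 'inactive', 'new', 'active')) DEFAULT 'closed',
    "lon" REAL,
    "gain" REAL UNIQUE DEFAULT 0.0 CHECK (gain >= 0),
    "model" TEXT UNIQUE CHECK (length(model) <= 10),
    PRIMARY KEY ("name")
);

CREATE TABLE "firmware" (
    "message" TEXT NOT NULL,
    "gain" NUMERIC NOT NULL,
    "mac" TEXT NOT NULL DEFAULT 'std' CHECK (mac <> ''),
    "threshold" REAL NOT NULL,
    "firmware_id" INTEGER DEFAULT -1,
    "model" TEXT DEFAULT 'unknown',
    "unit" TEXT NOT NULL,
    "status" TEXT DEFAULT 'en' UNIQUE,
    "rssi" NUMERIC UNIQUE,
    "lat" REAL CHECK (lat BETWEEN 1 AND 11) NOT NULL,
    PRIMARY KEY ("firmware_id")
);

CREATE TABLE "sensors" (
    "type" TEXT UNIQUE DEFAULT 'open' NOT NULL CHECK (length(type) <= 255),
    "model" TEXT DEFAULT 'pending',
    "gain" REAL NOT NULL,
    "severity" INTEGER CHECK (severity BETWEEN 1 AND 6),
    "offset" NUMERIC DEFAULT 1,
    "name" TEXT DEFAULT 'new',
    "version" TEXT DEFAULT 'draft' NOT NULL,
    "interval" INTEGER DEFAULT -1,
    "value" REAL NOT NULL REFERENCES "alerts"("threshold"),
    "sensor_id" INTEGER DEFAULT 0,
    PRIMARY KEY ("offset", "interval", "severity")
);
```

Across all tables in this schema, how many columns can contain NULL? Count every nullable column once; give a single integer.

alerts: 6 nullable (rssi, lon, channel, gain, serial, version — PK (alert_id) and explicit NOT NULL columns excluded).
sites: 2 nullable (gain, status — PK (interval, lon, serial) and explicit NOT NULL columns excluded).
users: 10 nullable (user_id, channel, value, lat, offset, type, status, lon, gain, model — PK (name) and explicit NOT NULL columns excluded).
firmware: 3 nullable (model, status, rssi — PK (firmware_id) and explicit NOT NULL columns excluded).
sensors: 3 nullable (model, name, sensor_id — PK (offset, interval, severity) and explicit NOT NULL columns excluded).
Total: 6 + 2 + 10 + 3 + 3 = 24.

24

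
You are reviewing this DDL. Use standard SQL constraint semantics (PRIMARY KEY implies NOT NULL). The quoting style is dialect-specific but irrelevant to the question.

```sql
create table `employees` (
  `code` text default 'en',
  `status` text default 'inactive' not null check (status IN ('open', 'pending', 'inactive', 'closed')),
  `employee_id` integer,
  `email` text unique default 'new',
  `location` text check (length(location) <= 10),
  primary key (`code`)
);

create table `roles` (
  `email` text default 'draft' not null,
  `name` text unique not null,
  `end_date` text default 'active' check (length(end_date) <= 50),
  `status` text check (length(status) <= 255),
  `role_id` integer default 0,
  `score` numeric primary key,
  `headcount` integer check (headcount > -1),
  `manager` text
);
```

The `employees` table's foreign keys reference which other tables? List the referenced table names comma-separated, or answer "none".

none

No column in employees has a REFERENCES clause.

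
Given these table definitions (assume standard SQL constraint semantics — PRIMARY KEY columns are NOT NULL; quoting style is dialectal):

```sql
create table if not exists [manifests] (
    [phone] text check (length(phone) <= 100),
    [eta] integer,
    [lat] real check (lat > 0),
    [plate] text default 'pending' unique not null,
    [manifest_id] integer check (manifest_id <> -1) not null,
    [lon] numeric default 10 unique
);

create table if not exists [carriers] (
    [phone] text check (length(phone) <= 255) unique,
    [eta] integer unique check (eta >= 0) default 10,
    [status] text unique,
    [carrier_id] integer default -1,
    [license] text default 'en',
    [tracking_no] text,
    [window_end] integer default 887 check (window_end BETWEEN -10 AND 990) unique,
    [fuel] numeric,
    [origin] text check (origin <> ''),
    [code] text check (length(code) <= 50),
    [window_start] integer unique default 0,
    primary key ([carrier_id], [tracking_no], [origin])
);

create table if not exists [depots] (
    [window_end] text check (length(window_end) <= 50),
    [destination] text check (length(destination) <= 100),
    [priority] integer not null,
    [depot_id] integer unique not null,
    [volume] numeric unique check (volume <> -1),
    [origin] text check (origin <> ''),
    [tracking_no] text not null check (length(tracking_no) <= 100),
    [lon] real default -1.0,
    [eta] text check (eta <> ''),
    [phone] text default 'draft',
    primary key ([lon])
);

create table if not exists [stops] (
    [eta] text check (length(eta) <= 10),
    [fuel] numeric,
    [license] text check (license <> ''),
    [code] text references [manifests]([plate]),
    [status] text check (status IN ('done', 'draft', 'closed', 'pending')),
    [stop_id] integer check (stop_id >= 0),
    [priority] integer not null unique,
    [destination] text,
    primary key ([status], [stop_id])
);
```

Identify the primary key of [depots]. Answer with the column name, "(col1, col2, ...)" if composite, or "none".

lon

lon is declared PRIMARY KEY as a table-level PRIMARY KEY clause.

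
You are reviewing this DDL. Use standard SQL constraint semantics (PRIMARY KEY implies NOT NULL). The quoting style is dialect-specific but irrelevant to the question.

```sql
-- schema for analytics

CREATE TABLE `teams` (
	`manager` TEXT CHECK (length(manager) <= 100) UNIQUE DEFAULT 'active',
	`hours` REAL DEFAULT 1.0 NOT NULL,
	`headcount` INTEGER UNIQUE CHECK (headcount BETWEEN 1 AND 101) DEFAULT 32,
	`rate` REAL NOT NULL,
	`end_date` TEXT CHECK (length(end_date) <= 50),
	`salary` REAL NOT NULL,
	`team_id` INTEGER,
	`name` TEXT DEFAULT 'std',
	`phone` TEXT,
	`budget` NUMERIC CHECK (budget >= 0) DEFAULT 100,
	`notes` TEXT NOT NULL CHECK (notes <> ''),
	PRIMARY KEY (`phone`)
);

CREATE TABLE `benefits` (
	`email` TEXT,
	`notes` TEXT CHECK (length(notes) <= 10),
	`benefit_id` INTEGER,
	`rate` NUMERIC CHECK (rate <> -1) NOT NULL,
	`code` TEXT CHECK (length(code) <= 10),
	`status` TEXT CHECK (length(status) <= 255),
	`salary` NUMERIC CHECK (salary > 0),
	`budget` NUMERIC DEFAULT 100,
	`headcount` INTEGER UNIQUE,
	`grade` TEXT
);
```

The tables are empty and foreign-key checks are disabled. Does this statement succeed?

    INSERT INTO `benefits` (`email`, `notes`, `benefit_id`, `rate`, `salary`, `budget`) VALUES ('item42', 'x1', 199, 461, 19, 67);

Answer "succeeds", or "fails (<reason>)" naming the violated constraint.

NOT NULL columns: rate is supplied.
CHECK constraints: 'x1' satisfies (length(notes) <= 10); 461 satisfies (rate <> -1); 19 satisfies (salary > 0).
No constraint is violated.

succeeds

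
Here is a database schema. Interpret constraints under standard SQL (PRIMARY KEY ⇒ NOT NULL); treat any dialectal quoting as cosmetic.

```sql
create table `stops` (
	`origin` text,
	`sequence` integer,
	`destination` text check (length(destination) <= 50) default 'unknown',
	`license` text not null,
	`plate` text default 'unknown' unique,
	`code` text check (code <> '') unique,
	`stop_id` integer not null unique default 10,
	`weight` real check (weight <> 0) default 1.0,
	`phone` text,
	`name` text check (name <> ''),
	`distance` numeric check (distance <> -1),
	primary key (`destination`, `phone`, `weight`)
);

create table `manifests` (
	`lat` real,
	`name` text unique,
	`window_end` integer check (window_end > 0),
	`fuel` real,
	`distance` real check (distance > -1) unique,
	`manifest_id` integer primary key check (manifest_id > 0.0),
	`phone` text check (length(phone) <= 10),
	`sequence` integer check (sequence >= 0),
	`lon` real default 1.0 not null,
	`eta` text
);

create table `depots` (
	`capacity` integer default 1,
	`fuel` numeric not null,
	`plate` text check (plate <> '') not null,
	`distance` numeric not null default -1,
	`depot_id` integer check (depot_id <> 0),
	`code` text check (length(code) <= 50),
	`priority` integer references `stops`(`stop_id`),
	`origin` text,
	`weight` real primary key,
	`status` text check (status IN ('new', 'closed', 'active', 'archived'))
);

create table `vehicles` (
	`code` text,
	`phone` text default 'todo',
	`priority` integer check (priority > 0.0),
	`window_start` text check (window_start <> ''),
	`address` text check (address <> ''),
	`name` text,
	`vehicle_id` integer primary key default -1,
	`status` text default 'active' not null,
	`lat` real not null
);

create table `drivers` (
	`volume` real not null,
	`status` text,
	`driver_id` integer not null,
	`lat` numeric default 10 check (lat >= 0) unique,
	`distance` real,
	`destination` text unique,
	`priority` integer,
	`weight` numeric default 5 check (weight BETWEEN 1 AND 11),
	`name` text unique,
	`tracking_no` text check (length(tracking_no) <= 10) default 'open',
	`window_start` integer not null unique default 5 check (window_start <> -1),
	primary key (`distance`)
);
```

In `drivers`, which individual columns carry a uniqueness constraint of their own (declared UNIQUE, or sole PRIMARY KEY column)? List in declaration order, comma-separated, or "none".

lat, distance, destination, name, window_start

- volume: no UNIQUE or single-column PK constraint.
- status: no UNIQUE or single-column PK constraint.
- driver_id: no UNIQUE or single-column PK constraint.
- lat: declared UNIQUE → unique.
- distance: single-column PRIMARY KEY → unique.
- destination: declared UNIQUE → unique.
- priority: no UNIQUE or single-column PK constraint.
- weight: no UNIQUE or single-column PK constraint.
- name: declared UNIQUE → unique.
- tracking_no: no UNIQUE or single-column PK constraint.
- window_start: declared UNIQUE → unique.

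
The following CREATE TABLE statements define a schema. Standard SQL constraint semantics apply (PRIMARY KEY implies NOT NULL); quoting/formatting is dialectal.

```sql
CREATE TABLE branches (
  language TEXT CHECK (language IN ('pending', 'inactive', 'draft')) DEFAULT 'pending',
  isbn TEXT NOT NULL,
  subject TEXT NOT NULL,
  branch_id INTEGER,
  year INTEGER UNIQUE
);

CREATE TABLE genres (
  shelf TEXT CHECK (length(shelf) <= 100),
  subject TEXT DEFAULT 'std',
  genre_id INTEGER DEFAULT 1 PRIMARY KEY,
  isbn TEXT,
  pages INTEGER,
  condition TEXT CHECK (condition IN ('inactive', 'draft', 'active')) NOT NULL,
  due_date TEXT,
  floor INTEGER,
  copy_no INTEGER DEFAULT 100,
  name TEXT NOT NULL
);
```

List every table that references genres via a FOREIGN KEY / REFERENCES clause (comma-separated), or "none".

No REFERENCES clause anywhere in the schema names genres.

none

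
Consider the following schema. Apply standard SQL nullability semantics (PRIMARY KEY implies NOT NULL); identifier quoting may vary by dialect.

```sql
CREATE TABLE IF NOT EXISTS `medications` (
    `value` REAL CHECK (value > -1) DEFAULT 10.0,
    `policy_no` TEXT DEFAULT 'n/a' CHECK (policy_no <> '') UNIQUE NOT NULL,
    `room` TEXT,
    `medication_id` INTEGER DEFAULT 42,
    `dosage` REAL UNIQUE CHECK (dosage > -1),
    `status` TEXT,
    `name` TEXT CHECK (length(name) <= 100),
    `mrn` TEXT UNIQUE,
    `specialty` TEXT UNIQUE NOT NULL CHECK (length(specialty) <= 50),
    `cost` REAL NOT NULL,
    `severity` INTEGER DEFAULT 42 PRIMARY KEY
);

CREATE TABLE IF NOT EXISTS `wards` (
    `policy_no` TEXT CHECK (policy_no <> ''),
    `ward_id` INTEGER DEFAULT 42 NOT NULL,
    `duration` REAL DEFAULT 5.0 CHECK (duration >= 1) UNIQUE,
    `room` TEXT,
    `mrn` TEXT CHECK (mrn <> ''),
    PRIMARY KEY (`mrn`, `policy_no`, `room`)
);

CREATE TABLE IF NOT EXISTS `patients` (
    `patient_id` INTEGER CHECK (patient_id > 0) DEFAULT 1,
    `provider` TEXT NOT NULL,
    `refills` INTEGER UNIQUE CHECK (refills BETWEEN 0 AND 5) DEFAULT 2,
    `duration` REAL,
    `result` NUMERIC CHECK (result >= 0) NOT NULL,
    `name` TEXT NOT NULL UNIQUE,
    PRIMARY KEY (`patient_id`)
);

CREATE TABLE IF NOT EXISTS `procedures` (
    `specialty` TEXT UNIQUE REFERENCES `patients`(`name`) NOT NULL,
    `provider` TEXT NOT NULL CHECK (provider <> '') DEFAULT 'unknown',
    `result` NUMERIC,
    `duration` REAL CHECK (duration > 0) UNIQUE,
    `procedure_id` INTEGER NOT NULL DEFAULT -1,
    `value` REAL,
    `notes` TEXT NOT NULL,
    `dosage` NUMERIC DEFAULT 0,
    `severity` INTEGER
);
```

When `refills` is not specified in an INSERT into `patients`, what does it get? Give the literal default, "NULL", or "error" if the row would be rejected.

refills has an explicit DEFAULT 2.
When the column is omitted from an INSERT, that default is used.

2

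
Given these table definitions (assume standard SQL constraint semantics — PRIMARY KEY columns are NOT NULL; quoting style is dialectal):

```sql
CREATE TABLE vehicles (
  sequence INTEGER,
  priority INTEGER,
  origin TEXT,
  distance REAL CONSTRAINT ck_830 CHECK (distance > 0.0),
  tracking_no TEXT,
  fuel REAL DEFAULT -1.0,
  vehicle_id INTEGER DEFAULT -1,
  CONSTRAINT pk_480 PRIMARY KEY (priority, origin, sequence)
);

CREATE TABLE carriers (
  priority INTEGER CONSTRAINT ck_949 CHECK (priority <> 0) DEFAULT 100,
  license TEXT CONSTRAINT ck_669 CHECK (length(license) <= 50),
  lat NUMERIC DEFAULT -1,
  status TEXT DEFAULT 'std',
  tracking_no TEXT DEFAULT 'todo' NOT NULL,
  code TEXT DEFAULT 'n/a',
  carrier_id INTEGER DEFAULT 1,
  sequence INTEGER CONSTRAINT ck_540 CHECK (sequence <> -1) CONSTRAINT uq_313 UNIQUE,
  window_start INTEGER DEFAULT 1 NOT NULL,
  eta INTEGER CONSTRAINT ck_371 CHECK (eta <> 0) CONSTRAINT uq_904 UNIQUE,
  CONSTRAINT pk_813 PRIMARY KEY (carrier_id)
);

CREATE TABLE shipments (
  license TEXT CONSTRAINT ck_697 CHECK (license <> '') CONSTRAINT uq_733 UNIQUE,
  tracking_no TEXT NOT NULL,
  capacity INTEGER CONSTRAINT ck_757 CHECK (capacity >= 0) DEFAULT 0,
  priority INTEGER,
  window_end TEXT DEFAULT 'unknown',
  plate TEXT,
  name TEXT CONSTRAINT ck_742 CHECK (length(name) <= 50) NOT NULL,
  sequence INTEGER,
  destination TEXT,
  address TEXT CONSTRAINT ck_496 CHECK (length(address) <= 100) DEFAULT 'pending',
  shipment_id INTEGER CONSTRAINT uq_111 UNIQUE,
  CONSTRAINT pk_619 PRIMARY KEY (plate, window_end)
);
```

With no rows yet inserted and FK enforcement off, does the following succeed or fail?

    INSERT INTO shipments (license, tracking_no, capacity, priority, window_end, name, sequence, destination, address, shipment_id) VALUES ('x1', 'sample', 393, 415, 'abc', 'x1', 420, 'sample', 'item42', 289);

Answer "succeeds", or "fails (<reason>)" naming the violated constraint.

plate is omitted from the column list and has no DEFAULT, so it would receive NULL.
But plate is part of the PRIMARY KEY (implied NOT NULL).

fails (NOT NULL on plate)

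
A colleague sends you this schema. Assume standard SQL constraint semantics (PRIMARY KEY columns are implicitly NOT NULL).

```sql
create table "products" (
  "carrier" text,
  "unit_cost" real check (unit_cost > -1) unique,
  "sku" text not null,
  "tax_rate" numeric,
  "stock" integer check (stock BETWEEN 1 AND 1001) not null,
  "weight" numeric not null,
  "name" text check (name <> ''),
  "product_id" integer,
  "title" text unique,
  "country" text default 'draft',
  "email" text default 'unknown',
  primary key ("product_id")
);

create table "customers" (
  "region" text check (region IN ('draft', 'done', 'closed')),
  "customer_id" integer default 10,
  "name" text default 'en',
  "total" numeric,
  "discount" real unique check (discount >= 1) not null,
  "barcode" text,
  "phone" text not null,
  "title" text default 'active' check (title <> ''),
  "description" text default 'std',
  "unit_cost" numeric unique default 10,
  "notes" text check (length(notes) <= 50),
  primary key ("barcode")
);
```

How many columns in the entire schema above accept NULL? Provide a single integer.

15

products: 7 nullable (carrier, unit_cost, tax_rate, name, title, country, email — PK (product_id) and explicit NOT NULL columns excluded).
customers: 8 nullable (region, customer_id, name, total, title, description, unit_cost, notes — PK (barcode) and explicit NOT NULL columns excluded).
Total: 7 + 8 = 15.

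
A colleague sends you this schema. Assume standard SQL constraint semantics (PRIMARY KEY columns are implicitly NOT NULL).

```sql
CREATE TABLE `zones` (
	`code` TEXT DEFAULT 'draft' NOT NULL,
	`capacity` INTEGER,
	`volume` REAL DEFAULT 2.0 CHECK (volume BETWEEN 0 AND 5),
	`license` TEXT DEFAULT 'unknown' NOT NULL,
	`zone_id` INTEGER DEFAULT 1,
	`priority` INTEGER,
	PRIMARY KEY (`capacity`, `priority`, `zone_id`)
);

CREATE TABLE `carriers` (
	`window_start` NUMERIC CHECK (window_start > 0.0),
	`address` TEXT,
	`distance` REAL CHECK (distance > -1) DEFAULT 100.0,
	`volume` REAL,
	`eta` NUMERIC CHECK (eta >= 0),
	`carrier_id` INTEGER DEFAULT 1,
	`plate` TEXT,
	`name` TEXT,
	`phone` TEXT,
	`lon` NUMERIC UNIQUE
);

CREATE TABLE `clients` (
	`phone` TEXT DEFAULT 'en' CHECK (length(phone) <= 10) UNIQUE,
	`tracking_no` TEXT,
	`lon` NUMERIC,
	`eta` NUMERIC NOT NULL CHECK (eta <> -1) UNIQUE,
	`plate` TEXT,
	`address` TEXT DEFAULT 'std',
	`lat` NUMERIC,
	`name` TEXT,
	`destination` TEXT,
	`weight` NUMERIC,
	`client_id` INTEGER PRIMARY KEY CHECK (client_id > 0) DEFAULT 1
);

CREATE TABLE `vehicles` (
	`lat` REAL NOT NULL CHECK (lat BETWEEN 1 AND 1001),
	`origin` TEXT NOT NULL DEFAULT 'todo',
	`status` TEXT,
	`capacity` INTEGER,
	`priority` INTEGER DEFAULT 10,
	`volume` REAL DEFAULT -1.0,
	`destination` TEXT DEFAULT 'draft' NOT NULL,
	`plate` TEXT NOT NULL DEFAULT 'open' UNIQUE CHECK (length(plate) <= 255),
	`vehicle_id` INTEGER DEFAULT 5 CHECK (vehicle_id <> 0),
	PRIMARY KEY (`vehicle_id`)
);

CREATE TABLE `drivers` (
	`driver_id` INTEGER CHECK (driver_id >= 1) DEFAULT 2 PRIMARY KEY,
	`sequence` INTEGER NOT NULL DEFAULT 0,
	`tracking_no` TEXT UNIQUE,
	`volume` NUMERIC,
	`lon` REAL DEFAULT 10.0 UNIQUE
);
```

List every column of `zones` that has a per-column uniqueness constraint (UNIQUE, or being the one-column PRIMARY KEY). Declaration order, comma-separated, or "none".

- code: no UNIQUE or single-column PK constraint.
- capacity: part of a composite PRIMARY KEY — only the tuple is unique, not this column on its own.
- volume: no UNIQUE or single-column PK constraint.
- license: no UNIQUE or single-column PK constraint.
- zone_id: part of a composite PRIMARY KEY — only the tuple is unique, not this column on its own.
- priority: part of a composite PRIMARY KEY — only the tuple is unique, not this column on its own.

none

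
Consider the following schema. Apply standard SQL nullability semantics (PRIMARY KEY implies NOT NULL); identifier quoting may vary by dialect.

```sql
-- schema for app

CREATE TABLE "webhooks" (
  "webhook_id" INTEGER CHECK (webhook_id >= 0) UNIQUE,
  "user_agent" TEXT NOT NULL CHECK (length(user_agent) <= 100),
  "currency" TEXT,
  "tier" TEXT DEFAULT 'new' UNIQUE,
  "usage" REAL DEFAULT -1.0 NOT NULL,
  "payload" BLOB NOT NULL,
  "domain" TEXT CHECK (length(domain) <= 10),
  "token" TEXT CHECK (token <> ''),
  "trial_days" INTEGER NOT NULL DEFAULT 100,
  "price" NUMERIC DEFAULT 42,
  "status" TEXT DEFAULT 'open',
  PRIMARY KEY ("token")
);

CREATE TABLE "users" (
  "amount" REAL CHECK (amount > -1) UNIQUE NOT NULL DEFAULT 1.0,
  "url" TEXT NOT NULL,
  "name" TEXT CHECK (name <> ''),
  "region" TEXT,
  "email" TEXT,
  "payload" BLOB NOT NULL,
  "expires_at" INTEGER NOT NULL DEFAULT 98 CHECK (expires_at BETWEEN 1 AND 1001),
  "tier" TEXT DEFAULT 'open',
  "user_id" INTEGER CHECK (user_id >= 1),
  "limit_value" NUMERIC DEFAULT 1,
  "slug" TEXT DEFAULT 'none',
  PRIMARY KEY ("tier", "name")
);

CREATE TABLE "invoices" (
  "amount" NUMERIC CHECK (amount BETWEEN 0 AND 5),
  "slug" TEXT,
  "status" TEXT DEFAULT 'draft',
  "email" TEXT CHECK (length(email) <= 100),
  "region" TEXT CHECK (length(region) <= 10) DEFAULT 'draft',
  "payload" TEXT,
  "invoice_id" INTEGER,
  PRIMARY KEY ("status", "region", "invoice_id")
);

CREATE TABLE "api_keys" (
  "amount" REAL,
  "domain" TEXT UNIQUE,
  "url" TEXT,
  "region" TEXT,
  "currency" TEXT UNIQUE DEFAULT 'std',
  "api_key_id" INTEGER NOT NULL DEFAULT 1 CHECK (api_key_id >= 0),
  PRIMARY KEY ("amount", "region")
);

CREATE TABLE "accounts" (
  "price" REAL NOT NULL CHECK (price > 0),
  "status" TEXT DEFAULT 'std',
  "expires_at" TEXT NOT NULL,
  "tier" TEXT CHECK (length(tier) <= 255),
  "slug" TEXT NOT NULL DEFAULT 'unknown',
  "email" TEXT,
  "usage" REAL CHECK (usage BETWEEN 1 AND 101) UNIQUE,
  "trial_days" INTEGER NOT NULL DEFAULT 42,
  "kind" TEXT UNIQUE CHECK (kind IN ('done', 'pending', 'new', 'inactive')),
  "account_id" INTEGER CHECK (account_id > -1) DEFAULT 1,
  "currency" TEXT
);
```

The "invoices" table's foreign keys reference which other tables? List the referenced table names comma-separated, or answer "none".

No column in invoices has a REFERENCES clause.

none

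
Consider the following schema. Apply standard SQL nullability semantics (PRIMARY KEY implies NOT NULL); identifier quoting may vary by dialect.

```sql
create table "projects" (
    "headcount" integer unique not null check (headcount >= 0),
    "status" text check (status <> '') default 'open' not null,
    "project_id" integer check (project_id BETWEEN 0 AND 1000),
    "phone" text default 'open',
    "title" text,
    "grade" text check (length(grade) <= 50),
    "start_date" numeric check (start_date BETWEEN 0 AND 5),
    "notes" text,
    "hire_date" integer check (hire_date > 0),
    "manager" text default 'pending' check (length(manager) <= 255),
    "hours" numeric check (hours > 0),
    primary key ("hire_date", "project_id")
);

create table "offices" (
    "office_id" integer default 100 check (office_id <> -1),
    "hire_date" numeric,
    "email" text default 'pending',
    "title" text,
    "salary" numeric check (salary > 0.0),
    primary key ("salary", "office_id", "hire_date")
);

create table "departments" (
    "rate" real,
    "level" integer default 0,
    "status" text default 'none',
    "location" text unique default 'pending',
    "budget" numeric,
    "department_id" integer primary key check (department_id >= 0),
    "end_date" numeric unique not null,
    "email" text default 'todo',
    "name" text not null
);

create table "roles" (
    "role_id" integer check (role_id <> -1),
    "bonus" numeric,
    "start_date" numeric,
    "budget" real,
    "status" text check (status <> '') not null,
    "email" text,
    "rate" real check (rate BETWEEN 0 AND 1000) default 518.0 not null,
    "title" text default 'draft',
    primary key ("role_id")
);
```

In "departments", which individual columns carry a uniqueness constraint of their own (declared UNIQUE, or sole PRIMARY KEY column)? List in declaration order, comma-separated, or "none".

location, department_id, end_date

- rate: no UNIQUE or single-column PK constraint.
- level: no UNIQUE or single-column PK constraint.
- status: no UNIQUE or single-column PK constraint.
- location: declared UNIQUE → unique.
- budget: no UNIQUE or single-column PK constraint.
- department_id: single-column PRIMARY KEY → unique.
- end_date: declared UNIQUE → unique.
- email: no UNIQUE or single-column PK constraint.
- name: no UNIQUE or single-column PK constraint.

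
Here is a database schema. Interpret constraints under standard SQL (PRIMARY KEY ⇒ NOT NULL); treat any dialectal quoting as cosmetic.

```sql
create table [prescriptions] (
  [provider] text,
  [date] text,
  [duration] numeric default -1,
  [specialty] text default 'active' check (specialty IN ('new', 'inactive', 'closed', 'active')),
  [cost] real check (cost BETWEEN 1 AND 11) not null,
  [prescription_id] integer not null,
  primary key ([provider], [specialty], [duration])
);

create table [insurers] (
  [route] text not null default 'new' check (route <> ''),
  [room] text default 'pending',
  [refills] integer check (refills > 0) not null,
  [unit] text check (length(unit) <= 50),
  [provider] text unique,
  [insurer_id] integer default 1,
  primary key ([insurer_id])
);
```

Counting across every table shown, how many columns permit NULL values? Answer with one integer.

prescriptions: 1 nullable (date — PK (provider, specialty, duration) and explicit NOT NULL columns excluded).
insurers: 3 nullable (room, unit, provider — PK (insurer_id) and explicit NOT NULL columns excluded).
Total: 1 + 3 = 4.

4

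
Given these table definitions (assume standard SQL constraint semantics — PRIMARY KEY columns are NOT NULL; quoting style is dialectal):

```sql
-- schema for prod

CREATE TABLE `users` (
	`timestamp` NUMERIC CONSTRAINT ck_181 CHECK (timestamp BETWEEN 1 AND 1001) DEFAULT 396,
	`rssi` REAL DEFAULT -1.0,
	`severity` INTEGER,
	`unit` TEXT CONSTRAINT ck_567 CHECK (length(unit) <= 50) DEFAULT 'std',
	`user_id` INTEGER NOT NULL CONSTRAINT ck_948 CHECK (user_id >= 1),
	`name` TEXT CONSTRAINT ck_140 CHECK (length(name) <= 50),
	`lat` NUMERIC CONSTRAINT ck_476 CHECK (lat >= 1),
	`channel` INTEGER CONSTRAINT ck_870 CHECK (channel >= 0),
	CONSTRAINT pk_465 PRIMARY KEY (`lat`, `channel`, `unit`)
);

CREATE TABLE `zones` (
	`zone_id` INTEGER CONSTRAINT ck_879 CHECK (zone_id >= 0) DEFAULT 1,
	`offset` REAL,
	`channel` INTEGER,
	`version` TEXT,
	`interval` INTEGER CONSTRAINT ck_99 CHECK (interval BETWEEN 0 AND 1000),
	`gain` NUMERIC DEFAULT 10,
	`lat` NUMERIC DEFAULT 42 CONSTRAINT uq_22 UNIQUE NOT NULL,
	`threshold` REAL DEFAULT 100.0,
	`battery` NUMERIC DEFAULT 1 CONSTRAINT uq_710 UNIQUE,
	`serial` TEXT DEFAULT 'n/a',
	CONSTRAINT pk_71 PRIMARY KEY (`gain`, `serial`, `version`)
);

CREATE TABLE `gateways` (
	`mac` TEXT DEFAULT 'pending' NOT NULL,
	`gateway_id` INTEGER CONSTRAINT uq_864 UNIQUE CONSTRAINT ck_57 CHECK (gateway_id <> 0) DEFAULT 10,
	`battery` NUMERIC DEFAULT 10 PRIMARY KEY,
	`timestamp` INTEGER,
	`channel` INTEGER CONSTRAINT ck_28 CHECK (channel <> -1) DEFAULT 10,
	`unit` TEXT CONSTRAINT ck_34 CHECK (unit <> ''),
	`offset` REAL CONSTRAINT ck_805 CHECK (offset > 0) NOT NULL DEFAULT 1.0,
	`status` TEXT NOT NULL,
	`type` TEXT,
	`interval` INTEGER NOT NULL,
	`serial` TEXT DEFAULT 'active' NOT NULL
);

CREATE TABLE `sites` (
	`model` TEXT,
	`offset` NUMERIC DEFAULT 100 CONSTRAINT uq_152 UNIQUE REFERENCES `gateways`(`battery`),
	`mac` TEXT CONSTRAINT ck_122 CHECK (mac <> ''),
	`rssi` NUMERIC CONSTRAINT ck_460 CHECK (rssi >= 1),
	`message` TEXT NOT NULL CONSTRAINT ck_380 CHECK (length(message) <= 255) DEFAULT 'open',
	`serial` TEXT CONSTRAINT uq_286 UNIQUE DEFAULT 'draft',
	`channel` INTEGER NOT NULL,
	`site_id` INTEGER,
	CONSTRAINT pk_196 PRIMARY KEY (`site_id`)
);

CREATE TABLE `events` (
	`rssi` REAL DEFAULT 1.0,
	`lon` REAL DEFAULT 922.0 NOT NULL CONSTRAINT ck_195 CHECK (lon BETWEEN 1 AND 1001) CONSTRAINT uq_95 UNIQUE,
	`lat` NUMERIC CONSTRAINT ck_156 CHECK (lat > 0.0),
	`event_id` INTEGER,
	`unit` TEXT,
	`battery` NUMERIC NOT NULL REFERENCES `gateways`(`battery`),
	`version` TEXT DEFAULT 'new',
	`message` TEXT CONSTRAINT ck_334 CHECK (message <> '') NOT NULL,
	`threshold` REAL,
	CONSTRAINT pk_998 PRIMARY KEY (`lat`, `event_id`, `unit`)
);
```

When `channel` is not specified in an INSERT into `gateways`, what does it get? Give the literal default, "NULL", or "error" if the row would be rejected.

10

channel has an explicit DEFAULT 10.
When the column is omitted from an INSERT, that default is used.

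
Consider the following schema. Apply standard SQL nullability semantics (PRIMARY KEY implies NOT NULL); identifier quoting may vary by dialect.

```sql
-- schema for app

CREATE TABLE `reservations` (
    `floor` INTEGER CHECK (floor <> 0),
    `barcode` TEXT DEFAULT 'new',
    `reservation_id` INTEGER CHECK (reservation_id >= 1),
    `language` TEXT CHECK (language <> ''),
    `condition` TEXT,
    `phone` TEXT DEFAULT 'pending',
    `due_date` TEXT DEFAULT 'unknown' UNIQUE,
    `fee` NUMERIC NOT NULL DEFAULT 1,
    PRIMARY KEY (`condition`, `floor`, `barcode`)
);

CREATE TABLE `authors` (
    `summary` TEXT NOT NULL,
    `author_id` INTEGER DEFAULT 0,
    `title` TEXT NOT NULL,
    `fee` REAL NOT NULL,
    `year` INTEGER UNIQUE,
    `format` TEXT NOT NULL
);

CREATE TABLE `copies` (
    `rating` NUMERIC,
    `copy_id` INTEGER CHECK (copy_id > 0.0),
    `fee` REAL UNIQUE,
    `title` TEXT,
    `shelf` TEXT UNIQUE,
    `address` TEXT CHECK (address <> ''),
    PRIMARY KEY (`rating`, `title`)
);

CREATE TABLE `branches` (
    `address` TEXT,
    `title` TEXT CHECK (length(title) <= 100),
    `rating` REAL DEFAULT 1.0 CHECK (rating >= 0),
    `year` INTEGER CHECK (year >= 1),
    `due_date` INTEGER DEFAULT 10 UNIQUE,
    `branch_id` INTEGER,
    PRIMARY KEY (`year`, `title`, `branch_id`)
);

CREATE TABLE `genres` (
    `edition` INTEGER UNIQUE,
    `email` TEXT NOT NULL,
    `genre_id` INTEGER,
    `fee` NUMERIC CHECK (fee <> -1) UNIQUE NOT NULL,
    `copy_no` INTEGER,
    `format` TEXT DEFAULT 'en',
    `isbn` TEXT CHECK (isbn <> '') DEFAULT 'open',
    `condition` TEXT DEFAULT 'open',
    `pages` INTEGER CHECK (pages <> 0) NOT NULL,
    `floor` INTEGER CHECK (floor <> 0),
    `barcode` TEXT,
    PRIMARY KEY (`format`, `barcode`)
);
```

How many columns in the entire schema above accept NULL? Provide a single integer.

reservations: 4 nullable (reservation_id, language, phone, due_date — PK (condition, floor, barcode) and explicit NOT NULL columns excluded).
authors: 2 nullable (author_id, year — PK none and explicit NOT NULL columns excluded).
copies: 4 nullable (copy_id, fee, shelf, address — PK (rating, title) and explicit NOT NULL columns excluded).
branches: 3 nullable (address, rating, due_date — PK (year, title, branch_id) and explicit NOT NULL columns excluded).
genres: 6 nullable (edition, genre_id, copy_no, isbn, condition, floor — PK (format, barcode) and explicit NOT NULL columns excluded).
Total: 4 + 2 + 4 + 3 + 6 = 19.

19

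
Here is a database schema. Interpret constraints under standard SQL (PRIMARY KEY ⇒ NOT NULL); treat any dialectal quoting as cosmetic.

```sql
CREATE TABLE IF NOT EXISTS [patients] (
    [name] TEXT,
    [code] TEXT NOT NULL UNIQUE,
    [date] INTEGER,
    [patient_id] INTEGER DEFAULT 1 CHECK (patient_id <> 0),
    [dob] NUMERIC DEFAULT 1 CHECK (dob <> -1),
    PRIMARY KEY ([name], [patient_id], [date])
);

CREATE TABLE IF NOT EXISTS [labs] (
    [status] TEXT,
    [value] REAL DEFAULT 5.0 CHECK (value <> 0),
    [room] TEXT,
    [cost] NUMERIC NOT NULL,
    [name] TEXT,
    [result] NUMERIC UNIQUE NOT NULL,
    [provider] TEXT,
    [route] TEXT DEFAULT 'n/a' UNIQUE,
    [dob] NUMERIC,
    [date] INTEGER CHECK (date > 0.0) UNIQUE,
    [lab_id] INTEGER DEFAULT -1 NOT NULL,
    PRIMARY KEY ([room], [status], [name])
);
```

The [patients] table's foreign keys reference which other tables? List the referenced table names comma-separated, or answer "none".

none

No column in patients has a REFERENCES clause.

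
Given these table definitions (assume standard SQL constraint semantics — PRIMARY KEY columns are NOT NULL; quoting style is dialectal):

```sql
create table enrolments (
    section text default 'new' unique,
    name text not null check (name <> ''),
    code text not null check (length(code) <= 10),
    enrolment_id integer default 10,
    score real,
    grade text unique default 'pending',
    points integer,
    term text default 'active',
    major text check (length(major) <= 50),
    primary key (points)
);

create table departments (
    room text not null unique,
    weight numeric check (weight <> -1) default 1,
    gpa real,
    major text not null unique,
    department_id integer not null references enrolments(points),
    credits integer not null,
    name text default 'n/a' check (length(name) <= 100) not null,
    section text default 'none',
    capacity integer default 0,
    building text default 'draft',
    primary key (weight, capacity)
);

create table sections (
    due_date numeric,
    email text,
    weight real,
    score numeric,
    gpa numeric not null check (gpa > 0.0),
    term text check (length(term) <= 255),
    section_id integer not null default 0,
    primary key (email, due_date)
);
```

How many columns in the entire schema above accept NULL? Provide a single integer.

enrolments: 6 nullable (section, enrolment_id, score, grade, term, major — PK (points) and explicit NOT NULL columns excluded).
departments: 3 nullable (gpa, section, building — PK (weight, capacity) and explicit NOT NULL columns excluded).
sections: 3 nullable (weight, score, term — PK (email, due_date) and explicit NOT NULL columns excluded).
Total: 6 + 3 + 3 = 12.

12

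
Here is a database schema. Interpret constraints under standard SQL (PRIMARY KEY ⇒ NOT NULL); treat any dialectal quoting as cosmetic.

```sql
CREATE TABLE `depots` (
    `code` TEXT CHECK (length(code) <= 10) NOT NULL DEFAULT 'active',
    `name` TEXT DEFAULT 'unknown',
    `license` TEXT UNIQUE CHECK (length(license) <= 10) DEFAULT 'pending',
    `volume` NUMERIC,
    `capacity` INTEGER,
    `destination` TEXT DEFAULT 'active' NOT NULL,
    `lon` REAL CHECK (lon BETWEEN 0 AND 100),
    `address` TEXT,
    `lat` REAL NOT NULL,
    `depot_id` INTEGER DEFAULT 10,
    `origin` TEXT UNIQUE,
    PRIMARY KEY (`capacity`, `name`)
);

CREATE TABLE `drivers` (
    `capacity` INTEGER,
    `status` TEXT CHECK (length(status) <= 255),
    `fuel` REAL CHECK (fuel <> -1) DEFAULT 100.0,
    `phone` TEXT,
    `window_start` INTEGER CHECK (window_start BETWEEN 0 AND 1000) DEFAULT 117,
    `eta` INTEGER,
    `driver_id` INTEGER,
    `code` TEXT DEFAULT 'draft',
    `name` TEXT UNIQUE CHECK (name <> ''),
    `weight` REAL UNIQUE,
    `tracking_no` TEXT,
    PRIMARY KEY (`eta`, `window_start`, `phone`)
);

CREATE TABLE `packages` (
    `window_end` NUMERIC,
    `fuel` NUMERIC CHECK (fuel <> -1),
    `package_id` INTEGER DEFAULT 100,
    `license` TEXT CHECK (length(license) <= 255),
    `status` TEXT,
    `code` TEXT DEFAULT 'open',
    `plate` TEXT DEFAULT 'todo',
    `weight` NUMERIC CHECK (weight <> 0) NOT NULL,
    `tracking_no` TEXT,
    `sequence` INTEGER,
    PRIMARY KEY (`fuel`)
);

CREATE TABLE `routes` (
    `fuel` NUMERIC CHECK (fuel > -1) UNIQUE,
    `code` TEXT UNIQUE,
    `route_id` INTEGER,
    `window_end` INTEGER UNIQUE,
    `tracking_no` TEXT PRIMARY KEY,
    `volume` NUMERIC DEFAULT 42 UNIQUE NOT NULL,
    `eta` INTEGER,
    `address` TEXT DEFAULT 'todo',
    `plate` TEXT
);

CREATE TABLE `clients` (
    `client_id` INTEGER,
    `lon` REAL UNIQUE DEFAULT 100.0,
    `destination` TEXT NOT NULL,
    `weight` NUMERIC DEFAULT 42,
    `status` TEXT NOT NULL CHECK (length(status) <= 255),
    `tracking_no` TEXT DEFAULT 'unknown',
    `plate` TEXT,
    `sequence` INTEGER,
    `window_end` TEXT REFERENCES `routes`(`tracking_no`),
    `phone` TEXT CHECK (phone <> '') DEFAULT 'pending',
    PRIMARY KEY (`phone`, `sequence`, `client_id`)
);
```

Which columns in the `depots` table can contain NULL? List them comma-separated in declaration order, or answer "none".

- code: declared NOT NULL → not nullable.
- name: part of the PRIMARY KEY, which implies NOT NULL → not nullable.
- license: CHECK does not forbid NULL (a CHECK constraint passes when its expression is NULL) → nullable.
- volume: no NOT NULL constraint applies → nullable.
- capacity: part of the PRIMARY KEY, which implies NOT NULL → not nullable.
- destination: declared NOT NULL → not nullable.
- lon: CHECK does not forbid NULL (a CHECK constraint passes when its expression is NULL) → nullable.
- address: no NOT NULL constraint applies → nullable.
- lat: declared NOT NULL → not nullable.
- depot_id: DEFAULT only fills an omitted column; an explicit NULL is still allowed → nullable.
- origin: UNIQUE does not imply NOT NULL → nullable.

license, volume, lon, address, depot_id, origin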